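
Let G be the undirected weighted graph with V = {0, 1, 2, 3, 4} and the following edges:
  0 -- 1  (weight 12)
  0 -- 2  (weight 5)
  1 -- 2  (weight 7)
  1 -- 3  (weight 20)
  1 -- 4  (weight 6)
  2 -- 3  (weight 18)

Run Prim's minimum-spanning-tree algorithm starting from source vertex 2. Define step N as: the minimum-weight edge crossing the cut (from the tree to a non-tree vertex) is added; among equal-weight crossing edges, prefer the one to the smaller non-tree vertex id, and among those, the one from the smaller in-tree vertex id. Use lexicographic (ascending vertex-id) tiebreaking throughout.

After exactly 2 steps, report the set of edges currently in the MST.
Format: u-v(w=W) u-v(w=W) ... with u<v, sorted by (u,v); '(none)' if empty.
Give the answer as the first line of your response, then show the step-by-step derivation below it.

0-2(w=5) 1-2(w=7)

step 1: add edge 0-2 (w=5); MST = {0-2(w=5)}
step 2: add edge 1-2 (w=7); MST = {0-2(w=5) 1-2(w=7)}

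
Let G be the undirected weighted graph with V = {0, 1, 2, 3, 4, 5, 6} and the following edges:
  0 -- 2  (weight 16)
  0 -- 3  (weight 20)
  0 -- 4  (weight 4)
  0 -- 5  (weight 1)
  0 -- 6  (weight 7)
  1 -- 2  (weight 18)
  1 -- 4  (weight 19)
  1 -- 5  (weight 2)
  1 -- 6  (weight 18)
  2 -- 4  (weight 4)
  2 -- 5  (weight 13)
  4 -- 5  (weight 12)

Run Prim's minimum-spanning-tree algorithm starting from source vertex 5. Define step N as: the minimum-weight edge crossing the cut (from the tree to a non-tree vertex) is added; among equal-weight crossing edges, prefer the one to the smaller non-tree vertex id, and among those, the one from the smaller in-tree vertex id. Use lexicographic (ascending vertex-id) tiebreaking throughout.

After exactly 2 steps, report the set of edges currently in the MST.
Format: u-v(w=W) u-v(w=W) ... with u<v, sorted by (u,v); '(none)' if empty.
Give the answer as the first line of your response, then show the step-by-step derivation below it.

0-5(w=1) 1-5(w=2)

step 1: add edge 0-5 (w=1); MST = {0-5(w=1)}
step 2: add edge 1-5 (w=2); MST = {0-5(w=1) 1-5(w=2)}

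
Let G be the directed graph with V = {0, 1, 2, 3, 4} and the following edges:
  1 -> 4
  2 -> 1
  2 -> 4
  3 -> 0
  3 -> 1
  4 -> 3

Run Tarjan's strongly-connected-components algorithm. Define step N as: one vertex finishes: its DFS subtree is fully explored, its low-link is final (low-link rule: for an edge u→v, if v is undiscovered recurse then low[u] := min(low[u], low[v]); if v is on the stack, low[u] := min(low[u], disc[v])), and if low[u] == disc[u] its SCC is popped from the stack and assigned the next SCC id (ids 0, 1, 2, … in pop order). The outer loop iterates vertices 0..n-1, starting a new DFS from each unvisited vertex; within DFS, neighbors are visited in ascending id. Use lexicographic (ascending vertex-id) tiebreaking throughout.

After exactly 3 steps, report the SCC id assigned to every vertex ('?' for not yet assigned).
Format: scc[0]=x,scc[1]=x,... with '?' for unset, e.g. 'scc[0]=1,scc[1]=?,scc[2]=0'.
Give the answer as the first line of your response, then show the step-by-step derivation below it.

scc[0]=0,scc[1]=?,scc[2]=?,scc[3]=?,scc[4]=?

step 1: low=(low[0]=0,low[1]=?,low[2]=?,low[3]=?,low[4]=?); scc=(scc[0]=0,scc[1]=?,scc[2]=?,scc[3]=?,scc[4]=?)
step 2: low=(low[0]=0,low[1]=1,low[2]=?,low[3]=1,low[4]=2); scc=(scc[0]=0,scc[1]=?,scc[2]=?,scc[3]=?,scc[4]=?)
step 3: low=(low[0]=0,low[1]=1,low[2]=?,low[3]=1,low[4]=1); scc=(scc[0]=0,scc[1]=?,scc[2]=?,scc[3]=?,scc[4]=?)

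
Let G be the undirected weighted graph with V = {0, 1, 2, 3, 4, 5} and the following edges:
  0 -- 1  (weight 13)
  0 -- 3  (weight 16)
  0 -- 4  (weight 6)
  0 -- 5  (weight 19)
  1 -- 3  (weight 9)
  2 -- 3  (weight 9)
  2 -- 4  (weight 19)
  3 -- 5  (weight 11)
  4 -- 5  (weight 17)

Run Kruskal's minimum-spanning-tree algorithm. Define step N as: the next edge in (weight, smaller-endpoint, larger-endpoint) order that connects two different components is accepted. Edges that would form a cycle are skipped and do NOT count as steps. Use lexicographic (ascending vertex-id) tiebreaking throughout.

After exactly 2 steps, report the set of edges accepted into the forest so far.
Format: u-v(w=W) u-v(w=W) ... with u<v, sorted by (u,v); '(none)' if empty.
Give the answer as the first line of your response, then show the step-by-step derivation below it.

0-4(w=6) 1-3(w=9)

step 1: add edge 0-4 (w=6); MST = {0-4(w=6)}
step 2: add edge 1-3 (w=9); MST = {0-4(w=6) 1-3(w=9)}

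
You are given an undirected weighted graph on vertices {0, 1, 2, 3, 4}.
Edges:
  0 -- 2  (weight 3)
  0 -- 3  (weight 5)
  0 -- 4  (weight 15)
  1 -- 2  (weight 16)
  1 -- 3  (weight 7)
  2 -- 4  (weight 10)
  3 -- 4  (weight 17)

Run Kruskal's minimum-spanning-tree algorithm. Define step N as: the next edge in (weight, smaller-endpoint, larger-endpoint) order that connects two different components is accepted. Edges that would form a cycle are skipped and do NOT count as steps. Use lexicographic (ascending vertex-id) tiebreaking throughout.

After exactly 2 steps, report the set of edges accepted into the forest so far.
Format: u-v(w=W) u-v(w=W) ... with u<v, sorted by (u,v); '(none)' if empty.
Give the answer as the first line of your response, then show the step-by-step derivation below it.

0-2(w=3) 0-3(w=5)

step 1: add edge 0-2 (w=3); MST = {0-2(w=3)}
step 2: add edge 0-3 (w=5); MST = {0-2(w=3) 0-3(w=5)}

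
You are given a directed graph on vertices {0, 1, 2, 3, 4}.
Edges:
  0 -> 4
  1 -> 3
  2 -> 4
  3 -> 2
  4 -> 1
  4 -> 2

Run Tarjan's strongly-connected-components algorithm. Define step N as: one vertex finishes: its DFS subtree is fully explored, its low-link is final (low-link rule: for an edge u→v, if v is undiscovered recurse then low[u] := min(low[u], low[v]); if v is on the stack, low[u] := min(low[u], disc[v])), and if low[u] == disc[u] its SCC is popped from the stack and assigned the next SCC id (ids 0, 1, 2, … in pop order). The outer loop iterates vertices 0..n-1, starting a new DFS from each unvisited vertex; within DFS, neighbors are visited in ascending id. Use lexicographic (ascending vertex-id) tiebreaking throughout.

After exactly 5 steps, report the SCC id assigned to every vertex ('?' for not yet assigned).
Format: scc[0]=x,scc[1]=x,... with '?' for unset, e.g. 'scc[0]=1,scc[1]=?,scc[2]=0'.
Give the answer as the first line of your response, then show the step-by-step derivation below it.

scc[0]=1,scc[1]=0,scc[2]=0,scc[3]=0,scc[4]=0

step 1: low=(low[0]=0,low[1]=2,low[2]=1,low[3]=3,low[4]=1); scc=(scc[0]=?,scc[1]=?,scc[2]=?,scc[3]=?,scc[4]=?)
step 2: low=(low[0]=0,low[1]=2,low[2]=1,low[3]=1,low[4]=1); scc=(scc[0]=?,scc[1]=?,scc[2]=?,scc[3]=?,scc[4]=?)
step 3: low=(low[0]=0,low[1]=1,low[2]=1,low[3]=1,low[4]=1); scc=(scc[0]=?,scc[1]=?,scc[2]=?,scc[3]=?,scc[4]=?)
step 4: low=(low[0]=0,low[1]=1,low[2]=1,low[3]=1,low[4]=1); scc=(scc[0]=?,scc[1]=0,scc[2]=0,scc[3]=0,scc[4]=0)
step 5: low=(low[0]=0,low[1]=1,low[2]=1,low[3]=1,low[4]=1); scc=(scc[0]=1,scc[1]=0,scc[2]=0,scc[3]=0,scc[4]=0)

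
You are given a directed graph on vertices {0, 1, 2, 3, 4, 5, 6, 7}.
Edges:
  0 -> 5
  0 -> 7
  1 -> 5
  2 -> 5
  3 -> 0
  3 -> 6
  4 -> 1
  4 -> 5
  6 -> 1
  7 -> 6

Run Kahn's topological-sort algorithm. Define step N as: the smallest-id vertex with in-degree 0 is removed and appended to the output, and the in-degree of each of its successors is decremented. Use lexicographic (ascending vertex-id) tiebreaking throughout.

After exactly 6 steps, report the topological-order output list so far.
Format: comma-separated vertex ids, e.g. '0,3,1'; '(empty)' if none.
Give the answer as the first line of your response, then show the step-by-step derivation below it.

2,3,0,4,7,6

step 1: output 2; order=[2]; indeg=(1,2,0,0,0,3,2,1)
step 2: output 3; order=[2,3]; indeg=(0,2,0,0,0,3,1,1)
step 3: output 0; order=[2,3,0]; indeg=(0,2,0,0,0,2,1,0)
step 4: output 4; order=[2,3,0,4]; indeg=(0,1,0,0,0,1,1,0)
step 5: output 7; order=[2,3,0,4,7]; indeg=(0,1,0,0,0,1,0,0)
step 6: output 6; order=[2,3,0,4,7,6]; indeg=(0,0,0,0,0,1,0,0)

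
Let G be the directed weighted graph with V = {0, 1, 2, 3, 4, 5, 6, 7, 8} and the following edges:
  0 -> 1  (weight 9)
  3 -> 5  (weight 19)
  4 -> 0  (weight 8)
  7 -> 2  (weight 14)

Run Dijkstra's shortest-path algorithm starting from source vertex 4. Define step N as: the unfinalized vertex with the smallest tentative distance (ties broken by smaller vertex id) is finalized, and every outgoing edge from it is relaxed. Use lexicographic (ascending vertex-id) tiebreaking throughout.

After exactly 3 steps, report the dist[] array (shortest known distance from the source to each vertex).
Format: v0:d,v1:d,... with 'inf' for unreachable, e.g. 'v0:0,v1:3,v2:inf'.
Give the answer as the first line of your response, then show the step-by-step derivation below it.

v0:8,v1:17,v2:inf,v3:inf,v4:0,v5:inf,v6:inf,v7:inf,v8:inf

step 1: dist = v0:8,v1:inf,v2:inf,v3:inf,v4:0,v5:inf,v6:inf,v7:inf,v8:inf
step 2: dist = v0:8,v1:17,v2:inf,v3:inf,v4:0,v5:inf,v6:inf,v7:inf,v8:inf
step 3: dist = v0:8,v1:17,v2:inf,v3:inf,v4:0,v5:inf,v6:inf,v7:inf,v8:inf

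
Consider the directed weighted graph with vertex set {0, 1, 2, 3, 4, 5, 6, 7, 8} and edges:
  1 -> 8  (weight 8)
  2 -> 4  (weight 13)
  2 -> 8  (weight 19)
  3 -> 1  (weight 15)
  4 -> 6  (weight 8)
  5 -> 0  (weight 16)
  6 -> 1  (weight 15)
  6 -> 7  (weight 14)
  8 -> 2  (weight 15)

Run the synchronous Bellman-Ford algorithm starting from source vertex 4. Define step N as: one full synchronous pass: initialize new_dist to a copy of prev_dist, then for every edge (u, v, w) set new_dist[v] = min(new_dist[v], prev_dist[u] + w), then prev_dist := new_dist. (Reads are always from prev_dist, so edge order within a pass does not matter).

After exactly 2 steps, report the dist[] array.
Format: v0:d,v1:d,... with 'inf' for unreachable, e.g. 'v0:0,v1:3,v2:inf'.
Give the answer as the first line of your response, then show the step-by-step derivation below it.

v0:inf,v1:23,v2:inf,v3:inf,v4:0,v5:inf,v6:8,v7:22,v8:inf

step 1: dist = v0:inf,v1:inf,v2:inf,v3:inf,v4:0,v5:inf,v6:8,v7:inf,v8:inf
step 2: dist = v0:inf,v1:23,v2:inf,v3:inf,v4:0,v5:inf,v6:8,v7:22,v8:inf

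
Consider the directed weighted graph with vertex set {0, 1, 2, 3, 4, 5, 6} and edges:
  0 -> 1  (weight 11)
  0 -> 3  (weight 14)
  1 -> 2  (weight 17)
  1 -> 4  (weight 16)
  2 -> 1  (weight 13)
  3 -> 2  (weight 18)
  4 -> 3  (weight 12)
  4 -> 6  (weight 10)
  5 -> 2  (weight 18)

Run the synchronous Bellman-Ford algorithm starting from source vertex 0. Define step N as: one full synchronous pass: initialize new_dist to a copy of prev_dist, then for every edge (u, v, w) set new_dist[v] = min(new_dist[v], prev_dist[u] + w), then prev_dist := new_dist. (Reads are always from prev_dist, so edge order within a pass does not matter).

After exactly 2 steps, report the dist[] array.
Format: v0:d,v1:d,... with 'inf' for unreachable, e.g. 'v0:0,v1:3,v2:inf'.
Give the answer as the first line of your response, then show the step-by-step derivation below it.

v0:0,v1:11,v2:28,v3:14,v4:27,v5:inf,v6:inf

step 1: dist = v0:0,v1:11,v2:inf,v3:14,v4:inf,v5:inf,v6:inf
step 2: dist = v0:0,v1:11,v2:28,v3:14,v4:27,v5:inf,v6:inf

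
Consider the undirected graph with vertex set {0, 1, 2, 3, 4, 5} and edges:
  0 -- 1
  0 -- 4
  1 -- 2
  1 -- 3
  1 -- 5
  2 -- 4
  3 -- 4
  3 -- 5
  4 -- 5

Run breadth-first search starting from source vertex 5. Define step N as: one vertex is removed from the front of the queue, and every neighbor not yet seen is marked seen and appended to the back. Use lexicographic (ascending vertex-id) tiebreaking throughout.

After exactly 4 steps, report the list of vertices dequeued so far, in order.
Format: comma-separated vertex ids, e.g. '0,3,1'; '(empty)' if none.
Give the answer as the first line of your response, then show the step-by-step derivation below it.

5,1,3,4

step 1: dequeue 5; queue=[1,3,4]; order=5
step 2: dequeue 1; queue=[3,4,0,2]; order=5,1
step 3: dequeue 3; queue=[4,0,2]; order=5,1,3
step 4: dequeue 4; queue=[0,2]; order=5,1,3,4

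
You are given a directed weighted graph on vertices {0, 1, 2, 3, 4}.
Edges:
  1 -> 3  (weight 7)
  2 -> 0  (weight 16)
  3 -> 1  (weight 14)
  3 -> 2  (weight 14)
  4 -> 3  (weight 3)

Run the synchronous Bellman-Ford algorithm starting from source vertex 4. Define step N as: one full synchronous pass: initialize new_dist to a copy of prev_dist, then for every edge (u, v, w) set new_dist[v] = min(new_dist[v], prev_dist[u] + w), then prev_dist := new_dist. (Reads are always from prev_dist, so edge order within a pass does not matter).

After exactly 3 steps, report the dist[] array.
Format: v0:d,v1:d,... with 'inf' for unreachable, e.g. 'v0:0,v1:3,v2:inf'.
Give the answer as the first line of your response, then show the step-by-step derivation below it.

v0:33,v1:17,v2:17,v3:3,v4:0

step 1: dist = v0:inf,v1:inf,v2:inf,v3:3,v4:0
step 2: dist = v0:inf,v1:17,v2:17,v3:3,v4:0
step 3: dist = v0:33,v1:17,v2:17,v3:3,v4:0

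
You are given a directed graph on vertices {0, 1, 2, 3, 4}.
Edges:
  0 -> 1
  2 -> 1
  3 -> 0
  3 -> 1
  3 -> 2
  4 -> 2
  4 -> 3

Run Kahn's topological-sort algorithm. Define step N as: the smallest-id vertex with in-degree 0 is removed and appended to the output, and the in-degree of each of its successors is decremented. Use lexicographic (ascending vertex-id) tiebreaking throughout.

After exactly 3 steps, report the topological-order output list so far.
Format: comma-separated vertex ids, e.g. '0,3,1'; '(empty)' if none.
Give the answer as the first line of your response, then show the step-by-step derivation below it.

4,3,0

step 1: output 4; order=[4]; indeg=(1,3,1,0,0)
step 2: output 3; order=[4,3]; indeg=(0,2,0,0,0)
step 3: output 0; order=[4,3,0]; indeg=(0,1,0,0,0)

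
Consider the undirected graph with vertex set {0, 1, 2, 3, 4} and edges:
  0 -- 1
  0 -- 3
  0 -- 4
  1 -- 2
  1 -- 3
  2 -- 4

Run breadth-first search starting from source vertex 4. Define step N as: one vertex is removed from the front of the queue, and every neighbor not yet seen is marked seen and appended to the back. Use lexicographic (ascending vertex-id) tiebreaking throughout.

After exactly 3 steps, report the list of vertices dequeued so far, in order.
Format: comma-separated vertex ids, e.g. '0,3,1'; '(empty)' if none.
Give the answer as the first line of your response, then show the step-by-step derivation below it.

4,0,2

step 1: dequeue 4; queue=[0,2]; order=4
step 2: dequeue 0; queue=[2,1,3]; order=4,0
step 3: dequeue 2; queue=[1,3]; order=4,0,2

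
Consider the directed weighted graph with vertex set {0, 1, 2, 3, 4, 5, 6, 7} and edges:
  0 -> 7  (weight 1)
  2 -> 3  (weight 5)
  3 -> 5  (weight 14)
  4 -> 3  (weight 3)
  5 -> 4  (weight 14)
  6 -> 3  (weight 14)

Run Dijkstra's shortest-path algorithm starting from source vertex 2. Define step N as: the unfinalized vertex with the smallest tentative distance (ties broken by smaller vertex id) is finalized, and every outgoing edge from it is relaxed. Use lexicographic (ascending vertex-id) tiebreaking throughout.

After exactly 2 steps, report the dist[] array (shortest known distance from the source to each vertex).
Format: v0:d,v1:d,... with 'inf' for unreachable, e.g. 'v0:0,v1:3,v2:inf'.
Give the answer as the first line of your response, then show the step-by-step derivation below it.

v0:inf,v1:inf,v2:0,v3:5,v4:inf,v5:19,v6:inf,v7:inf

step 1: dist = v0:inf,v1:inf,v2:0,v3:5,v4:inf,v5:inf,v6:inf,v7:inf
step 2: dist = v0:inf,v1:inf,v2:0,v3:5,v4:inf,v5:19,v6:inf,v7:inf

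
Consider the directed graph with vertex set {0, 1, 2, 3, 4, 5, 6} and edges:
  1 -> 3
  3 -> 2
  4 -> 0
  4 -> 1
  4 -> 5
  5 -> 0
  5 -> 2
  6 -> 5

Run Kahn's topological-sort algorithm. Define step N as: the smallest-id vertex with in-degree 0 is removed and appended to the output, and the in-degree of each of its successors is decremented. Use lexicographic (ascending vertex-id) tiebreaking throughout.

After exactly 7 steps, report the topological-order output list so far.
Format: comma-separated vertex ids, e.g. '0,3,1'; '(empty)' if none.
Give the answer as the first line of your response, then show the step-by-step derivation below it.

4,1,3,6,5,0,2

step 1: output 4; order=[4]; indeg=(1,0,2,1,0,1,0)
step 2: output 1; order=[4,1]; indeg=(1,0,2,0,0,1,0)
step 3: output 3; order=[4,1,3]; indeg=(1,0,1,0,0,1,0)
step 4: output 6; order=[4,1,3,6]; indeg=(1,0,1,0,0,0,0)
step 5: output 5; order=[4,1,3,6,5]; indeg=(0,0,0,0,0,0,0)
step 6: output 0; order=[4,1,3,6,5,0]; indeg=(0,0,0,0,0,0,0)
step 7: output 2; order=[4,1,3,6,5,0,2]; indeg=(0,0,0,0,0,0,0)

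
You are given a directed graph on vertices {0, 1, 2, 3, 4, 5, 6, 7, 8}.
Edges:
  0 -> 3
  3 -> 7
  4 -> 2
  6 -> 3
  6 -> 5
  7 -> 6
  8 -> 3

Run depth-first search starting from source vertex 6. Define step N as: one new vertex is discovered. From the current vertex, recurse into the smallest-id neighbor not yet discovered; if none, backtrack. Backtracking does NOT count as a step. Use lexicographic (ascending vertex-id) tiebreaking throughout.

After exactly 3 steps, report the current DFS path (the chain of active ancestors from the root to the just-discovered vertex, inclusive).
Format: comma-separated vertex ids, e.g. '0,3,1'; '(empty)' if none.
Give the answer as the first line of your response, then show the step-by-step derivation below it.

6,3,7

step 1: discover 6; path=6; order=6
step 2: discover 3; path=6>3; order=6,3
step 3: discover 7; path=6>3>7; order=6,3,7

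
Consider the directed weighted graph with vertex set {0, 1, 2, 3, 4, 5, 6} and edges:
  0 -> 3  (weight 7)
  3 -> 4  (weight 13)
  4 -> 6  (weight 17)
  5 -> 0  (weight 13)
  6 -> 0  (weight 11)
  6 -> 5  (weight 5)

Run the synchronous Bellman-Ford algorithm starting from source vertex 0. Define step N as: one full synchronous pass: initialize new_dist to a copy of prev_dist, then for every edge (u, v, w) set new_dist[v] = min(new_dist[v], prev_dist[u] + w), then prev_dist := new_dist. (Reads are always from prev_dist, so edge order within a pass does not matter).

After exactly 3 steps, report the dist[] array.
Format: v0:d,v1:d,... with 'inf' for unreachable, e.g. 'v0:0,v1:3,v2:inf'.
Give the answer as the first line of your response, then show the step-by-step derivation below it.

v0:0,v1:inf,v2:inf,v3:7,v4:20,v5:inf,v6:37

step 1: dist = v0:0,v1:inf,v2:inf,v3:7,v4:inf,v5:inf,v6:inf
step 2: dist = v0:0,v1:inf,v2:inf,v3:7,v4:20,v5:inf,v6:inf
step 3: dist = v0:0,v1:inf,v2:inf,v3:7,v4:20,v5:inf,v6:37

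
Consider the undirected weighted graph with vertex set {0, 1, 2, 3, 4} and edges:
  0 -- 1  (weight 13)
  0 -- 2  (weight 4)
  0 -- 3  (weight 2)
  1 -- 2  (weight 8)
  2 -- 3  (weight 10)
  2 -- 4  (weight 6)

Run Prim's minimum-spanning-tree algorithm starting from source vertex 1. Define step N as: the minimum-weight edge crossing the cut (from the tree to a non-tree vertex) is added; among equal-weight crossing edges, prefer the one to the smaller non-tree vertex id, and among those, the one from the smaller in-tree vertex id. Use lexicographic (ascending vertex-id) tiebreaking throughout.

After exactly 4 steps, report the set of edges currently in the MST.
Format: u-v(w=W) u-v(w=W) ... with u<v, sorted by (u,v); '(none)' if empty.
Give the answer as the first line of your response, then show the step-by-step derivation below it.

0-2(w=4) 0-3(w=2) 1-2(w=8) 2-4(w=6)

step 1: add edge 1-2 (w=8); MST = {1-2(w=8)}
step 2: add edge 0-2 (w=4); MST = {0-2(w=4) 1-2(w=8)}
step 3: add edge 0-3 (w=2); MST = {0-2(w=4) 0-3(w=2) 1-2(w=8)}
step 4: add edge 2-4 (w=6); MST = {0-2(w=4) 0-3(w=2) 1-2(w=8) 2-4(w=6)}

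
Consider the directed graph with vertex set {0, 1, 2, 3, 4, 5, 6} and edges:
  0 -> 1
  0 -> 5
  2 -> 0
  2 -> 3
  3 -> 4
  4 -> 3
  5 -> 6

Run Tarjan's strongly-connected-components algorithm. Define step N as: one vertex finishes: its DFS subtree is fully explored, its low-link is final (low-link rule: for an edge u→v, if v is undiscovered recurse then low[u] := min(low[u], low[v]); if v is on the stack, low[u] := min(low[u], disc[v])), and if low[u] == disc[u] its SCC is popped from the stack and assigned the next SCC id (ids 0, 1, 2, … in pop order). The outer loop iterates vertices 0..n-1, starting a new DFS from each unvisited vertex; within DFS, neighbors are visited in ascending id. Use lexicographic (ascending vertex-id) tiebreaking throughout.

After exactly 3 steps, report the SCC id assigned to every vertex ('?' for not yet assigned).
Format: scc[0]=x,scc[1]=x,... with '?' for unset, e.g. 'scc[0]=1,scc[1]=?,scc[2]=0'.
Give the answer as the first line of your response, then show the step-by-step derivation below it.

scc[0]=?,scc[1]=0,scc[2]=?,scc[3]=?,scc[4]=?,scc[5]=2,scc[6]=1

step 1: low=(low[0]=0,low[1]=1,low[2]=?,low[3]=?,low[4]=?,low[5]=?,low[6]=?); scc=(scc[0]=?,scc[1]=0,scc[2]=?,scc[3]=?,scc[4]=?,scc[5]=?,scc[6]=?)
step 2: low=(low[0]=0,low[1]=1,low[2]=?,low[3]=?,low[4]=?,low[5]=2,low[6]=3); scc=(scc[0]=?,scc[1]=0,scc[2]=?,scc[3]=?,scc[4]=?,scc[5]=?,scc[6]=1)
step 3: low=(low[0]=0,low[1]=1,low[2]=?,low[3]=?,low[4]=?,low[5]=2,low[6]=3); scc=(scc[0]=?,scc[1]=0,scc[2]=?,scc[3]=?,scc[4]=?,scc[5]=2,scc[6]=1)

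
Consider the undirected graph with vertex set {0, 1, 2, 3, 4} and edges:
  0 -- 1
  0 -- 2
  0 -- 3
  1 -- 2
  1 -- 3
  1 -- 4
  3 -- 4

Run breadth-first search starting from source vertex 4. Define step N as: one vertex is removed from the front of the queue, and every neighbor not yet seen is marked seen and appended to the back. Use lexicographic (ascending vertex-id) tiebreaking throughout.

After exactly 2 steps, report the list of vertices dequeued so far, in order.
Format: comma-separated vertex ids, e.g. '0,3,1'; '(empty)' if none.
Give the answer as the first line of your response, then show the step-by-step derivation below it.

4,1

step 1: dequeue 4; queue=[1,3]; order=4
step 2: dequeue 1; queue=[3,0,2]; order=4,1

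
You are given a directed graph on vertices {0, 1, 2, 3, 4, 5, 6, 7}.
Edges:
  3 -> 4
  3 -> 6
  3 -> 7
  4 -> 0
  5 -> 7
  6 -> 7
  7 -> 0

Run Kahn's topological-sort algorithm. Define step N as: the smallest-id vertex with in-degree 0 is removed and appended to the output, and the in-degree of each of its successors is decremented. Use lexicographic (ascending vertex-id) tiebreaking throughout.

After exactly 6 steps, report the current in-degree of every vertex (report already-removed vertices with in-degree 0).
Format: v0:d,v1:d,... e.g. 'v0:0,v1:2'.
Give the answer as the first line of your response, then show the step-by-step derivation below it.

v0:1,v1:0,v2:0,v3:0,v4:0,v5:0,v6:0,v7:0

step 1: output 1; order=[1]; indeg=(2,0,0,0,1,0,1,3)
step 2: output 2; order=[1,2]; indeg=(2,0,0,0,1,0,1,3)
step 3: output 3; order=[1,2,3]; indeg=(2,0,0,0,0,0,0,2)
step 4: output 4; order=[1,2,3,4]; indeg=(1,0,0,0,0,0,0,2)
step 5: output 5; order=[1,2,3,4,5]; indeg=(1,0,0,0,0,0,0,1)
step 6: output 6; order=[1,2,3,4,5,6]; indeg=(1,0,0,0,0,0,0,0)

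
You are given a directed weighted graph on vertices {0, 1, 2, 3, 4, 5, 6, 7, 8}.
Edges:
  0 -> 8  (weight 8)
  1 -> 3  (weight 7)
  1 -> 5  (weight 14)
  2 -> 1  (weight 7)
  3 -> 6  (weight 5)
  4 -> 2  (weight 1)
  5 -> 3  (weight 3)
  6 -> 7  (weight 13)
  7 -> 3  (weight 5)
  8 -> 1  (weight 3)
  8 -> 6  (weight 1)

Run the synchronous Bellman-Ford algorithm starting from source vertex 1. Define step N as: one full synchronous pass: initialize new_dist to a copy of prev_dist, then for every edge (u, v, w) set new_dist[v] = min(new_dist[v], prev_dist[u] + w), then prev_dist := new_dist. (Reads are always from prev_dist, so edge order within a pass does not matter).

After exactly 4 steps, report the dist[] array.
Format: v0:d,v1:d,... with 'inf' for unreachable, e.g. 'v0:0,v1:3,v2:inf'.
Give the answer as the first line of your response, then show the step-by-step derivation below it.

v0:inf,v1:0,v2:inf,v3:7,v4:inf,v5:14,v6:12,v7:25,v8:inf

step 1: dist = v0:inf,v1:0,v2:inf,v3:7,v4:inf,v5:14,v6:inf,v7:inf,v8:inf
step 2: dist = v0:inf,v1:0,v2:inf,v3:7,v4:inf,v5:14,v6:12,v7:inf,v8:inf
step 3: dist = v0:inf,v1:0,v2:inf,v3:7,v4:inf,v5:14,v6:12,v7:25,v8:inf
step 4: dist = v0:inf,v1:0,v2:inf,v3:7,v4:inf,v5:14,v6:12,v7:25,v8:inf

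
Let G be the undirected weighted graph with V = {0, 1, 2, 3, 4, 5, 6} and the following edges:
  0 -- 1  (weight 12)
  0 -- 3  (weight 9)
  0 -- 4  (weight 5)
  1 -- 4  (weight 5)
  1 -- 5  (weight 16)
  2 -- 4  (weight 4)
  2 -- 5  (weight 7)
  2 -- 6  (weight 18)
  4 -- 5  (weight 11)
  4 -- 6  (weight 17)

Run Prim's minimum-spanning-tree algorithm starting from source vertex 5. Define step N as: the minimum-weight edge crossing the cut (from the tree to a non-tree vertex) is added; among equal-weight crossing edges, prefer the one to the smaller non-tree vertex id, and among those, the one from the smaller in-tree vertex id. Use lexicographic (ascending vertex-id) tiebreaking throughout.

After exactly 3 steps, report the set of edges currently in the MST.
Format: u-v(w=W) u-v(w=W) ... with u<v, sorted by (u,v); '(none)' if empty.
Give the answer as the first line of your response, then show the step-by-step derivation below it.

0-4(w=5) 2-4(w=4) 2-5(w=7)

step 1: add edge 2-5 (w=7); MST = {2-5(w=7)}
step 2: add edge 2-4 (w=4); MST = {2-4(w=4) 2-5(w=7)}
step 3: add edge 0-4 (w=5); MST = {0-4(w=5) 2-4(w=4) 2-5(w=7)}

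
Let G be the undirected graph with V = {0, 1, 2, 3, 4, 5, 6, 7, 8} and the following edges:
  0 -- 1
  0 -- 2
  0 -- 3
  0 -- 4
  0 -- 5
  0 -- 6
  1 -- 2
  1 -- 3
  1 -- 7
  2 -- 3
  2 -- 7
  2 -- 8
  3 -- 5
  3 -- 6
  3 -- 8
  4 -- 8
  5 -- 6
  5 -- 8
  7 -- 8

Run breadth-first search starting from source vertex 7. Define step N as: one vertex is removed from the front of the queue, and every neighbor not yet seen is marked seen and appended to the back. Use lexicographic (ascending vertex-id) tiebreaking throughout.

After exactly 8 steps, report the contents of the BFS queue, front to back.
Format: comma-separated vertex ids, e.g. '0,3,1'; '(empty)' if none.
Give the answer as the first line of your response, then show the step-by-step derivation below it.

6

step 1: dequeue 7; queue=[1,2,8]; order=7
step 2: dequeue 1; queue=[2,8,0,3]; order=7,1
step 3: dequeue 2; queue=[8,0,3]; order=7,1,2
step 4: dequeue 8; queue=[0,3,4,5]; order=7,1,2,8
step 5: dequeue 0; queue=[3,4,5,6]; order=7,1,2,8,0
step 6: dequeue 3; queue=[4,5,6]; order=7,1,2,8,0,3
step 7: dequeue 4; queue=[5,6]; order=7,1,2,8,0,3,4
step 8: dequeue 5; queue=[6]; order=7,1,2,8,0,3,4,5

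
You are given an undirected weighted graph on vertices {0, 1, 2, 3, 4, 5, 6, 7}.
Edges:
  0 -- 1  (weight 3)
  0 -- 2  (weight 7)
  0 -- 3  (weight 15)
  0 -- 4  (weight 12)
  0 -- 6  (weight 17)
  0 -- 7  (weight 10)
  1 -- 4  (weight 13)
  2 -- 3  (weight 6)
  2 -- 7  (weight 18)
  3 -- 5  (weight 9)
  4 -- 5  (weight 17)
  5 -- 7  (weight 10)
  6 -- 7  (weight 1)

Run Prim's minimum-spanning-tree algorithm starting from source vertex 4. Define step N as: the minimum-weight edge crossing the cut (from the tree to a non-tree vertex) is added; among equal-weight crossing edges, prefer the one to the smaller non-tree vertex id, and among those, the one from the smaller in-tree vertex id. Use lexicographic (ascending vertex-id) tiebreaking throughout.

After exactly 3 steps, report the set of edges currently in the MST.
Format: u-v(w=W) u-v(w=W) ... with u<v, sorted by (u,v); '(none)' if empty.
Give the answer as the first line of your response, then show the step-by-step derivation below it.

0-1(w=3) 0-2(w=7) 0-4(w=12)

step 1: add edge 0-4 (w=12); MST = {0-4(w=12)}
step 2: add edge 0-1 (w=3); MST = {0-1(w=3) 0-4(w=12)}
step 3: add edge 0-2 (w=7); MST = {0-1(w=3) 0-2(w=7) 0-4(w=12)}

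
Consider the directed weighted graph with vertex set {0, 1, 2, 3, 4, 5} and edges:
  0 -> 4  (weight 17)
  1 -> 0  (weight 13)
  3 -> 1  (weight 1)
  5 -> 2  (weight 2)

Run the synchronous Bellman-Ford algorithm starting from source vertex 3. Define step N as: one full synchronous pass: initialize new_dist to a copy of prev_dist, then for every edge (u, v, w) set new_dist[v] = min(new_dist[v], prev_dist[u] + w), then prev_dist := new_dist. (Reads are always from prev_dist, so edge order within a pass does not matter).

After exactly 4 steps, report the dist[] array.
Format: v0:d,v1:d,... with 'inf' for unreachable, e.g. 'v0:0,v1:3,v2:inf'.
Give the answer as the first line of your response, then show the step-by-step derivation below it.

v0:14,v1:1,v2:inf,v3:0,v4:31,v5:inf

step 1: dist = v0:inf,v1:1,v2:inf,v3:0,v4:inf,v5:inf
step 2: dist = v0:14,v1:1,v2:inf,v3:0,v4:inf,v5:inf
step 3: dist = v0:14,v1:1,v2:inf,v3:0,v4:31,v5:inf
step 4: dist = v0:14,v1:1,v2:inf,v3:0,v4:31,v5:inf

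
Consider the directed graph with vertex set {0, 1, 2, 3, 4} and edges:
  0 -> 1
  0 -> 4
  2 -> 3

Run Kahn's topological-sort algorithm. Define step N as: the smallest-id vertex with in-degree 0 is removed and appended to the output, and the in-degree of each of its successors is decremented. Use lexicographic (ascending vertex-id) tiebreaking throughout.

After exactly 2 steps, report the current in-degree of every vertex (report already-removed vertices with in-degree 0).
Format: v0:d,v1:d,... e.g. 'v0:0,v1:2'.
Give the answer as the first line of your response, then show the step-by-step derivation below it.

v0:0,v1:0,v2:0,v3:1,v4:0

step 1: output 0; order=[0]; indeg=(0,0,0,1,0)
step 2: output 1; order=[0,1]; indeg=(0,0,0,1,0)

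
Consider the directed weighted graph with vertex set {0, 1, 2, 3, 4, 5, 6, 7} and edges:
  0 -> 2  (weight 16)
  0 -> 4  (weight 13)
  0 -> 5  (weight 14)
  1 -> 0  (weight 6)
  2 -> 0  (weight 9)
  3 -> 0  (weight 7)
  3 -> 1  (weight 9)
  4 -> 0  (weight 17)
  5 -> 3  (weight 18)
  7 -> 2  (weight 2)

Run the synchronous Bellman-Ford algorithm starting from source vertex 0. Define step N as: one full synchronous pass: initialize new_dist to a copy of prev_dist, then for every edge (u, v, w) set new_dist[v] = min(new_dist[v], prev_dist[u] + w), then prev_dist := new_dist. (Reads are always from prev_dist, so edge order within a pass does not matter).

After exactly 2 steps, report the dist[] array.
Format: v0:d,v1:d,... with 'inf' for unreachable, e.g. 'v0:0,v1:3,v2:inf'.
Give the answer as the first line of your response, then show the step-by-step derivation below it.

v0:0,v1:inf,v2:16,v3:32,v4:13,v5:14,v6:inf,v7:inf

step 1: dist = v0:0,v1:inf,v2:16,v3:inf,v4:13,v5:14,v6:inf,v7:inf
step 2: dist = v0:0,v1:inf,v2:16,v3:32,v4:13,v5:14,v6:inf,v7:inf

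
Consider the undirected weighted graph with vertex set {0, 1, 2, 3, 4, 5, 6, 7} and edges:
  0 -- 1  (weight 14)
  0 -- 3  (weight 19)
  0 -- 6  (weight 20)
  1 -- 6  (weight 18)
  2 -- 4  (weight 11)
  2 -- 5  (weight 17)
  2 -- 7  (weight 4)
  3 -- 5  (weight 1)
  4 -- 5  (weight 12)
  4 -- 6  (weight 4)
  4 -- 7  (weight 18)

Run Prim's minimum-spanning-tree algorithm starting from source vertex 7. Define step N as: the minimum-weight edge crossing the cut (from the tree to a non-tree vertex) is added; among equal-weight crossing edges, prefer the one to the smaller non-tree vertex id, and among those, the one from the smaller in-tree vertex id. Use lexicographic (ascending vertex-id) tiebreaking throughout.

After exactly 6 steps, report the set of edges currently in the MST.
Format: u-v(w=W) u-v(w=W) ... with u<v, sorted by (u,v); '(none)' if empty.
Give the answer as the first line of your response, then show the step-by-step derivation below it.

1-6(w=18) 2-4(w=11) 2-7(w=4) 3-5(w=1) 4-5(w=12) 4-6(w=4)

step 1: add edge 2-7 (w=4); MST = {2-7(w=4)}
step 2: add edge 2-4 (w=11); MST = {2-4(w=11) 2-7(w=4)}
step 3: add edge 4-6 (w=4); MST = {2-4(w=11) 2-7(w=4) 4-6(w=4)}
step 4: add edge 4-5 (w=12); MST = {2-4(w=11) 2-7(w=4) 4-5(w=12) 4-6(w=4)}
step 5: add edge 3-5 (w=1); MST = {2-4(w=11) 2-7(w=4) 3-5(w=1) 4-5(w=12) 4-6(w=4)}
step 6: add edge 1-6 (w=18); MST = {1-6(w=18) 2-4(w=11) 2-7(w=4) 3-5(w=1) 4-5(w=12) 4-6(w=4)}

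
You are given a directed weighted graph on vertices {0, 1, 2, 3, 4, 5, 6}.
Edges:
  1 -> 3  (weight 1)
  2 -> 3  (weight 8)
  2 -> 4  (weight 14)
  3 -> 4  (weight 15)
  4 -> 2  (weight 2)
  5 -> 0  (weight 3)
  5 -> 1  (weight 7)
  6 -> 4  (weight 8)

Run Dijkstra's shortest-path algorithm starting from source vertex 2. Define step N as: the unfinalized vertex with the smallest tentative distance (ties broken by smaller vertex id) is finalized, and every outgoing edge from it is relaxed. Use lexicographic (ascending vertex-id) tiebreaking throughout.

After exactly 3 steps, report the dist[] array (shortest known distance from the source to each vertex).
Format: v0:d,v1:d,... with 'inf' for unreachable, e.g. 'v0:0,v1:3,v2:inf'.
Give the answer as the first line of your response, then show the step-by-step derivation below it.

v0:inf,v1:inf,v2:0,v3:8,v4:14,v5:inf,v6:inf

step 1: dist = v0:inf,v1:inf,v2:0,v3:8,v4:14,v5:inf,v6:inf
step 2: dist = v0:inf,v1:inf,v2:0,v3:8,v4:14,v5:inf,v6:inf
step 3: dist = v0:inf,v1:inf,v2:0,v3:8,v4:14,v5:inf,v6:inf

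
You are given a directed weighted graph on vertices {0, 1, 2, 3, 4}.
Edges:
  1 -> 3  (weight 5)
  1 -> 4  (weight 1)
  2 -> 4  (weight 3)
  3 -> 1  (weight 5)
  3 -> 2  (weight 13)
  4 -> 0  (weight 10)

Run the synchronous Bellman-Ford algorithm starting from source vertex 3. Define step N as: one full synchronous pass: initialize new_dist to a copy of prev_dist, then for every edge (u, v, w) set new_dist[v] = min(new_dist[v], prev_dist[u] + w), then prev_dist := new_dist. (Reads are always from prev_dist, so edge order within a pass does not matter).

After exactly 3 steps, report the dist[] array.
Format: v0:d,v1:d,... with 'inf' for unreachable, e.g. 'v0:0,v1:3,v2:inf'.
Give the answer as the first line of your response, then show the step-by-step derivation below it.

v0:16,v1:5,v2:13,v3:0,v4:6

step 1: dist = v0:inf,v1:5,v2:13,v3:0,v4:inf
step 2: dist = v0:inf,v1:5,v2:13,v3:0,v4:6
step 3: dist = v0:16,v1:5,v2:13,v3:0,v4:6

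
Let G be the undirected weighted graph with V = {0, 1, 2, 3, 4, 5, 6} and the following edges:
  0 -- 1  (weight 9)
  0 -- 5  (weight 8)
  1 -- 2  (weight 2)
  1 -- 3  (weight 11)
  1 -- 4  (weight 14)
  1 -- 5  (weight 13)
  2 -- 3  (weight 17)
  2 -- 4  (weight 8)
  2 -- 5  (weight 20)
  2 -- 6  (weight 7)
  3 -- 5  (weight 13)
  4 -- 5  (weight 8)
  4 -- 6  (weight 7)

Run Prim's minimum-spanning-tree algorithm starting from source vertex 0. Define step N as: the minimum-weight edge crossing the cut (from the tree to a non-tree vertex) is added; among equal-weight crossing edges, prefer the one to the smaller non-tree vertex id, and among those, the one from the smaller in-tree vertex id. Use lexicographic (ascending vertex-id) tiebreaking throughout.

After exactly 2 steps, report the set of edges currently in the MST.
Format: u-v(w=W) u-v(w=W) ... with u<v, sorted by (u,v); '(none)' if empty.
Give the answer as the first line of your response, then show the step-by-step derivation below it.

0-5(w=8) 4-5(w=8)

step 1: add edge 0-5 (w=8); MST = {0-5(w=8)}
step 2: add edge 4-5 (w=8); MST = {0-5(w=8) 4-5(w=8)}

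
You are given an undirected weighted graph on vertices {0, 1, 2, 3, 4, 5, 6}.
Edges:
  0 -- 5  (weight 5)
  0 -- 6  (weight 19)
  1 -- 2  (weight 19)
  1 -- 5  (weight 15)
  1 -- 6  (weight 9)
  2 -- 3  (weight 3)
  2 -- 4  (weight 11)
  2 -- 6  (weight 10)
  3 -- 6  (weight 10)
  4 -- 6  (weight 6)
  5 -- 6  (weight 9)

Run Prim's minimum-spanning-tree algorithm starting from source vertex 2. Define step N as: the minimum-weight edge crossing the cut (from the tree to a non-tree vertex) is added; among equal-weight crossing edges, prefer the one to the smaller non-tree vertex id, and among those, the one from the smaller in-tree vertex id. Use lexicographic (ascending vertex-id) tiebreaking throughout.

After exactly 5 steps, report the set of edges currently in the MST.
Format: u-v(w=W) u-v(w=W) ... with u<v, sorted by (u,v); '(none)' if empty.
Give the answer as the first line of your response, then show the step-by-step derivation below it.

1-6(w=9) 2-3(w=3) 2-6(w=10) 4-6(w=6) 5-6(w=9)

step 1: add edge 2-3 (w=3); MST = {2-3(w=3)}
step 2: add edge 2-6 (w=10); MST = {2-3(w=3) 2-6(w=10)}
step 3: add edge 4-6 (w=6); MST = {2-3(w=3) 2-6(w=10) 4-6(w=6)}
step 4: add edge 1-6 (w=9); MST = {1-6(w=9) 2-3(w=3) 2-6(w=10) 4-6(w=6)}
step 5: add edge 5-6 (w=9); MST = {1-6(w=9) 2-3(w=3) 2-6(w=10) 4-6(w=6) 5-6(w=9)}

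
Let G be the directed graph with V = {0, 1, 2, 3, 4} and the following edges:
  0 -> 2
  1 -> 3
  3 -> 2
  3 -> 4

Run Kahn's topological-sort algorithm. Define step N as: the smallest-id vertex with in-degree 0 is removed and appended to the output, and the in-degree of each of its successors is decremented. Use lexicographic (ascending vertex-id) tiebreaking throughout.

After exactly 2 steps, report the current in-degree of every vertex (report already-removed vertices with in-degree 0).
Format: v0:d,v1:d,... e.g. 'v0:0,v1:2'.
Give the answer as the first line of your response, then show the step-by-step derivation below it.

v0:0,v1:0,v2:1,v3:0,v4:1

step 1: output 0; order=[0]; indeg=(0,0,1,1,1)
step 2: output 1; order=[0,1]; indeg=(0,0,1,0,1)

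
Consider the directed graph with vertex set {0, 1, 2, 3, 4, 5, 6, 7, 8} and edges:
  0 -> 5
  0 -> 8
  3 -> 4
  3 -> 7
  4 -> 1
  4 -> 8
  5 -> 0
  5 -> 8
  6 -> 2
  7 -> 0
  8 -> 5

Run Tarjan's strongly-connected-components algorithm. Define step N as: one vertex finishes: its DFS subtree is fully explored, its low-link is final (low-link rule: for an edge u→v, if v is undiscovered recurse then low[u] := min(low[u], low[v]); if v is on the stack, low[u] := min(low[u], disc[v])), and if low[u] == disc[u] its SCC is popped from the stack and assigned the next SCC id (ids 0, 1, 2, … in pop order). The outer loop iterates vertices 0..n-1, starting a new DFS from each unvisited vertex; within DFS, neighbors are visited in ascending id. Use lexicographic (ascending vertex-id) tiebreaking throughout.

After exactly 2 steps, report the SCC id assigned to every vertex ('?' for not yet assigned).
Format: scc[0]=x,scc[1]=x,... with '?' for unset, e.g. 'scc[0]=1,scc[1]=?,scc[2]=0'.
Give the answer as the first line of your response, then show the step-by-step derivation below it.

scc[0]=?,scc[1]=?,scc[2]=?,scc[3]=?,scc[4]=?,scc[5]=?,scc[6]=?,scc[7]=?,scc[8]=?

step 1: low=(low[0]=0,low[1]=?,low[2]=?,low[3]=?,low[4]=?,low[5]=0,low[6]=?,low[7]=?,low[8]=1); scc=(scc[0]=?,scc[1]=?,scc[2]=?,scc[3]=?,scc[4]=?,scc[5]=?,scc[6]=?,scc[7]=?,scc[8]=?)
step 2: low=(low[0]=0,low[1]=?,low[2]=?,low[3]=?,low[4]=?,low[5]=0,low[6]=?,low[7]=?,low[8]=1); scc=(scc[0]=?,scc[1]=?,scc[2]=?,scc[3]=?,scc[4]=?,scc[5]=?,scc[6]=?,scc[7]=?,scc[8]=?)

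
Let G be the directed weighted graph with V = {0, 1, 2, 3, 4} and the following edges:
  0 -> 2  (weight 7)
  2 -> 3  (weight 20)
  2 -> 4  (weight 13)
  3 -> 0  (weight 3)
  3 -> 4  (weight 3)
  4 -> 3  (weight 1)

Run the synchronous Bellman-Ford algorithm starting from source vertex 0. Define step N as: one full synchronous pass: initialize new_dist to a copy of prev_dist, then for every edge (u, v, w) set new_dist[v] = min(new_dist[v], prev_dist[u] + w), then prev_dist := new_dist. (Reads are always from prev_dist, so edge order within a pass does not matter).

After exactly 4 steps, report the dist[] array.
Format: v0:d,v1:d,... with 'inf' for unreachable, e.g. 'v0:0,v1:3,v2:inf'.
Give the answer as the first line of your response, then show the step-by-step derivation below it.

v0:0,v1:inf,v2:7,v3:21,v4:20

step 1: dist = v0:0,v1:inf,v2:7,v3:inf,v4:inf
step 2: dist = v0:0,v1:inf,v2:7,v3:27,v4:20
step 3: dist = v0:0,v1:inf,v2:7,v3:21,v4:20
step 4: dist = v0:0,v1:inf,v2:7,v3:21,v4:20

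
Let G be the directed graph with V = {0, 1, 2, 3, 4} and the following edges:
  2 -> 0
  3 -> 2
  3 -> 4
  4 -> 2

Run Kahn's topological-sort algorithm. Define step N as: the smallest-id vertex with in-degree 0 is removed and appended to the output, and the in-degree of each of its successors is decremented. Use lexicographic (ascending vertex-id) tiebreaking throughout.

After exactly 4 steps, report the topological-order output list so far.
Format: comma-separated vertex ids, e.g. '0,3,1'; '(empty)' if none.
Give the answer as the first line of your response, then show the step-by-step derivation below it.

1,3,4,2

step 1: output 1; order=[1]; indeg=(1,0,2,0,1)
step 2: output 3; order=[1,3]; indeg=(1,0,1,0,0)
step 3: output 4; order=[1,3,4]; indeg=(1,0,0,0,0)
step 4: output 2; order=[1,3,4,2]; indeg=(0,0,0,0,0)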